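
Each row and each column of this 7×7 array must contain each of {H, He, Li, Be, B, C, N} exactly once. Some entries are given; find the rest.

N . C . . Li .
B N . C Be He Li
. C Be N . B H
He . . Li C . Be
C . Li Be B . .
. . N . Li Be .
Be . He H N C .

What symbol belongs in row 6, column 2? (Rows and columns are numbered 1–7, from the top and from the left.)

B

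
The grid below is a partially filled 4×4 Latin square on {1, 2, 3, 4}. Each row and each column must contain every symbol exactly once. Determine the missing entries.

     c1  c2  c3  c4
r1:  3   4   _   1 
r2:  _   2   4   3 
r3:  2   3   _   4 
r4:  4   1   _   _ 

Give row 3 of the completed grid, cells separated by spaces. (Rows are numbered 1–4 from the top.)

2 3 1 4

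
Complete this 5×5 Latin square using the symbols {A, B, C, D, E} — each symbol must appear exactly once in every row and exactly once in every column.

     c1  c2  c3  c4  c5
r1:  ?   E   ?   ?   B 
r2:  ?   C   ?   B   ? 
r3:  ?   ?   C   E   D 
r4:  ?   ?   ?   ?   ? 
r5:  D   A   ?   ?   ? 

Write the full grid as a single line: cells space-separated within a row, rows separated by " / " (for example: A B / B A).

C E A D B / E C D B A / A B C E D / B D E A C / D A B C E

Cell (r3,c2): row 3 has {C,D,E}; column 2 has {A,C,E} → B.
Cell (r4,c2): row 4 is empty so far; column 2 has {A,B,C,E} → D.
Cell (r5,c4): row 5 has {A,D}; column 4 has {B,E} → C.
Cell (r5,c5): row 5 has {A,C,D}; column 5 has {B,D} → E.
Cell (r2,c5): row 2 has {B,C}; column 5 has {B,D,E} → A.
Cell (r3,c1): row 3 has {B,C,D,E}; column 1 has {D} → A.
Cell (r4,c4): row 4 has {D}; column 4 has {B,C,E} → A.
Cell (r4,c5): row 4 has {A,D}; column 5 has {A,B,D,E} → C.
Cell (r5,c3): row 5 has {A,C,D,E}; column 3 has {C} → B.
Cell (r1,c1): row 1 has {B,E}; column 1 has {A,D} → C.
Cell (r1,c4): row 1 has {B,C,E}; column 4 has {A,B,C,E} → D.
Cell (r2,c1): row 2 has {A,B,C}; column 1 has {A,C,D} → E.
Cell (r2,c3): row 2 has {A,B,C,E}; column 3 has {B,C} → D.
Cell (r4,c1): row 4 has {A,C,D}; column 1 has {A,C,D,E} → B.
Cell (r4,c3): row 4 has {A,B,C,D}; column 3 has {B,C,D} → E.
Cell (r1,c3): row 1 has {B,C,D,E}; column 3 has {B,C,D,E} → A.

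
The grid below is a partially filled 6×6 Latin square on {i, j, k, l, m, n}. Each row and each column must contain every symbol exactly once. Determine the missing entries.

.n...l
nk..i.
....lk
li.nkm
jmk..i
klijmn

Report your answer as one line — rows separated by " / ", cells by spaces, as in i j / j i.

i n m k j l / n k l m i j / m j n i l k / l i j n k m / j m k l n i / k l i j m n

row 1 has {l,n}; column 5 has {i,k,l,m} — only j is left for (r1,c5).
row 2 has {i,k,n}; column 6 has {i,k,l,m,n} — only j is left for (r2,c6).
row 3 has {k,l}; column 2 has {i,k,l,m,n} — only j is left for (r3,c2).
row 4 has {i,k,l,m,n}; column 3 has {i,k} — only j is left for (r4,c3).
row 5 has {i,j,k,m}; column 4 has {j,n} — only l is left for (r5,c4).
row 5 has {i,j,k,l,m}; column 5 has {i,j,k,l,m} — only n is left for (r5,c5).
row 1 has {j,l,n}; column 3 has {i,j,k} — only m is left for (r1,c3).
row 2 has {i,j,k,n}; column 3 has {i,j,k,m} — only l is left for (r2,c3).
row 2 has {i,j,k,l,n}; column 4 has {j,l,n} — only m is left for (r2,c4).
row 3 has {j,k,l}; column 3 has {i,j,k,l,m} — only n is left for (r3,c3).
row 3 has {j,k,l,n}; column 4 has {j,l,m,n} — only i is left for (r3,c4).
row 1 has {j,l,m,n}; column 1 has {j,k,l,n} — only i is left for (r1,c1).
row 1 has {i,j,l,m,n}; column 4 has {i,j,l,m,n} — only k is left for (r1,c4).
row 3 has {i,j,k,l,n}; column 1 has {i,j,k,l,n} — only m is left for (r3,c1).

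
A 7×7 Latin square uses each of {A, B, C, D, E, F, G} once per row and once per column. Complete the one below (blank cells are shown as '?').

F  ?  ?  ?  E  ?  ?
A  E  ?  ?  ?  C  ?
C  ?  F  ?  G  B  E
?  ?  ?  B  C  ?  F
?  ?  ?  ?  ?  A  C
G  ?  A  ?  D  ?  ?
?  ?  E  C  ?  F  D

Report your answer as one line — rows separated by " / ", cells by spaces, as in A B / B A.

F B C G E D A / A E B D F C G / C D F A G B E / E A D B C G F / D F G E B A C / G C A F D E B / B G E C A F D

(r6,c6) = E
(r6,c7) = B
(r7,c1) = B
(r7,c5) = A
(r2,c7) = G
(r6,c4) = F
(r7,c2) = G
(r1,c7) = A
(r2,c4) = D
(r3,c4) = A
(r6,c2) = C
(r1,c4) = G
(r1,c6) = D
(r2,c3) = B
(r2,c5) = F
(r3,c2) = D
(r4,c2) = A
(r4,c6) = G
(r5,c4) = E
(r5,c5) = B
(r1,c2) = B
(r1,c3) = C
(r4,c3) = D
(r5,c1) = D
(r5,c2) = F
(r5,c3) = G
(r4,c1) = E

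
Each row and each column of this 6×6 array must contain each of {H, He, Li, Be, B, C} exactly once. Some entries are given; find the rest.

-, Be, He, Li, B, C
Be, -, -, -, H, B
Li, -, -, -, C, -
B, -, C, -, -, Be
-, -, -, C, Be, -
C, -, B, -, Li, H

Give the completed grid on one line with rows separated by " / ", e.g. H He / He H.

H Be He Li B C / Be C Li He H B / Li H Be B C He / B Li C H He Be / He B H C Be Li / C He B Be Li H

row 1 has {He,Li,Be,B,C}; column 1 has {Li,Be,B,C} — only H is left for (r1,c1).
row 2 has {H,Be,B}; column 3 has {He,B,C} — only Li is left for (r2,c3).
row 2 has {H,Li,Be,B}; column 4 has {Li,C} — only He is left for (r2,c4).
row 3 has {Li,C}; column 6 has {H,Be,B,C} — only He is left for (r3,c6).
row 4 has {Be,B,C}; column 4 has {He,Li,C} — only H is left for (r4,c4).
row 4 has {H,Be,B,C}; column 5 has {H,Li,Be,B,C} — only He is left for (r4,c5).
row 5 has {Be,C}; column 1 has {H,Li,Be,B,C} — only He is left for (r5,c1).
row 5 has {He,Be,C}; column 3 has {He,Li,B,C} — only H is left for (r5,c3).
row 5 has {H,He,Be,C}; column 6 has {H,He,Be,B,C} — only Li is left for (r5,c6).
row 6 has {H,Li,B,C}; column 2 has {Be} — only He is left for (r6,c2).
row 6 has {H,He,Li,B,C}; column 4 has {H,He,Li,C} — only Be is left for (r6,c4).
row 2 has {H,He,Li,Be,B}; column 2 has {He,Be} — only C is left for (r2,c2).
row 3 has {He,Li,C}; column 3 has {H,He,Li,B,C} — only Be is left for (r3,c3).
row 3 has {He,Li,Be,C}; column 4 has {H,He,Li,Be,C} — only B is left for (r3,c4).
row 4 has {H,He,Be,B,C}; column 2 has {He,Be,C} — only Li is left for (r4,c2).
row 5 has {H,He,Li,Be,C}; column 2 has {He,Li,Be,C} — only B is left for (r5,c2).
row 3 has {He,Li,Be,B,C}; column 2 has {He,Li,Be,B,C} — only H is left for (r3,c2).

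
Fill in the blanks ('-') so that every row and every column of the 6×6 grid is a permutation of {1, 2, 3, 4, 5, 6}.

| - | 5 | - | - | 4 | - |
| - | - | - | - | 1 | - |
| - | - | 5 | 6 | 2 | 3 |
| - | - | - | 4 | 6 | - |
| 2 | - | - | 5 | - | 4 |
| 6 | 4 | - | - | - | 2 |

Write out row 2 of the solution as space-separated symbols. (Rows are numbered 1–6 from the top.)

Cell (r3,c2): row 3 has {2,3,5,6}; column 2 has {4,5} → 1.
Cell (r5,c5): row 5 has {2,4,5}; column 5 has {1,2,4,6} → 3.
Cell (r6,c5): row 6 has {2,4,6}; column 5 has {1,2,3,4,6} → 5.
Cell (r3,c1): row 3 has {1,2,3,5,6}; column 1 has {2,6} → 4.
Cell (r5,c2): row 5 has {2,3,4,5}; column 2 has {1,4,5} → 6.
Cell (r5,c3): row 5 has {2,3,4,5,6}; column 3 has {5} → 1.
Cell (r6,c3): row 6 has {2,4,5,6}; column 3 has {1,5} → 3.
Cell (r6,c4): row 6 has {2,3,4,5,6}; column 4 has {4,5,6} → 1.
Cell (r4,c3): row 4 has {4,6}; column 3 has {1,3,5} → 2.
Cell (r1,c3): row 1 has {4,5}; column 3 has {1,2,3,5} → 6.
Cell (r1,c6): row 1 has {4,5,6}; column 6 has {2,3,4} → 1.
Cell (r2,c3): row 2 has {1}; column 3 has {1,2,3,5,6} → 4.
Cell (r4,c2): row 4 has {2,4,6}; column 2 has {1,4,5,6} → 3.
Cell (r4,c6): row 4 has {2,3,4,6}; column 6 has {1,2,3,4} → 5.
Cell (r1,c1): row 1 has {1,4,5,6}; column 1 has {2,4,6} → 3.
Cell (r1,c4): row 1 has {1,3,4,5,6}; column 4 has {1,4,5,6} → 2.
Cell (r2,c1): row 2 has {1,4}; column 1 has {2,3,4,6} → 5.
Cell (r2,c2): row 2 has {1,4,5}; column 2 has {1,3,4,5,6} → 2.
Cell (r2,c4): row 2 has {1,2,4,5}; column 4 has {1,2,4,5,6} → 3.
Cell (r2,c6): row 2 has {1,2,3,4,5}; column 6 has {1,2,3,4,5} → 6.

5 2 4 3 1 6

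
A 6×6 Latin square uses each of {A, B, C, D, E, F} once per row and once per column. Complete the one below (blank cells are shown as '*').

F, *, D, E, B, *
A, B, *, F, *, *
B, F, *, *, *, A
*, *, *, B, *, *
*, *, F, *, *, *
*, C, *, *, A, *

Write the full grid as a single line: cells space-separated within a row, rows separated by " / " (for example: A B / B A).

(r1,c2): row 1 has {B,D,E,F}; column 2 has {B,C,F}, so it must be A.
(r1,c6): row 1 has {A,B,D,E,F}; column 6 has {A}, so it must be C.
(r6,c4): row 6 has {A,C}; column 4 has {B,E,F}, so it must be D.
(r3,c4): row 3 has {A,B,F}; column 4 has {B,D,E,F}, so it must be C.
(r5,c4): row 5 has {F}; column 4 has {B,C,D,E,F}, so it must be A.
(r6,c1): row 6 has {A,C,D}; column 1 has {A,B,F}, so it must be E.
(r6,c3): row 6 has {A,C,D,E}; column 3 has {D,F}, so it must be B.
(r6,c6): row 6 has {A,B,C,D,E}; column 6 has {A,C}, so it must be F.
(r3,c3): row 3 has {A,B,C,F}; column 3 has {B,D,F}, so it must be E.
(r3,c5): row 3 has {A,B,C,E,F}; column 5 has {A,B}, so it must be D.
(r2,c3): row 2 has {A,B,F}; column 3 has {B,D,E,F}, so it must be C.
(r2,c5): row 2 has {A,B,C,F}; column 5 has {A,B,D}, so it must be E.
(r2,c6): row 2 has {A,B,C,E,F}; column 6 has {A,C,F}, so it must be D.
(r4,c3): row 4 has {B}; column 3 has {B,C,D,E,F}, so it must be A.
(r4,c6): row 4 has {A,B}; column 6 has {A,C,D,F}, so it must be E.
(r5,c5): row 5 has {A,F}; column 5 has {A,B,D,E}, so it must be C.
(r5,c6): row 5 has {A,C,F}; column 6 has {A,C,D,E,F}, so it must be B.
(r4,c2): row 4 has {A,B,E}; column 2 has {A,B,C,F}, so it must be D.
(r4,c5): row 4 has {A,B,D,E}; column 5 has {A,B,C,D,E}, so it must be F.
(r5,c1): row 5 has {A,B,C,F}; column 1 has {A,B,E,F}, so it must be D.
(r5,c2): row 5 has {A,B,C,D,F}; column 2 has {A,B,C,D,F}, so it must be E.
(r4,c1): row 4 has {A,B,D,E,F}; column 1 has {A,B,D,E,F}, so it must be C.

F A D E B C / A B C F E D / B F E C D A / C D A B F E / D E F A C B / E C B D A F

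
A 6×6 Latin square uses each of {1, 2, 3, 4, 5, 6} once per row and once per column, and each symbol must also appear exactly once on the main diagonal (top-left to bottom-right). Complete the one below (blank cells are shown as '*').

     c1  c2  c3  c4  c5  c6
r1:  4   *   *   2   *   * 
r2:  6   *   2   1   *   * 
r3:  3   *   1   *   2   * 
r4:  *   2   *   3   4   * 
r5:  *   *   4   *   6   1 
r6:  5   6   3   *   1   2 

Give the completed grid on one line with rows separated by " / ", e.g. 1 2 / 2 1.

4 1 6 2 5 3 / 6 5 2 1 3 4 / 3 4 1 6 2 5 / 1 2 5 3 4 6 / 2 3 4 5 6 1 / 5 6 3 4 1 2

At row 2, column 2: row 2 has {1,2,6}; column 2 has {2,6}; the diagonal has {1,2,3,4,6}; that leaves 5.
At row 2, column 5: row 2 has {1,2,5,6}; column 5 has {1,2,4,6}; that leaves 3.
At row 2, column 6: row 2 has {1,2,3,5,6}; column 6 has {1,2}; that leaves 4.
At row 3, column 2: row 3 has {1,2,3}; column 2 has {2,5,6}; that leaves 4.
At row 4, column 1: row 4 has {2,3,4}; column 1 has {3,4,5,6}; that leaves 1.
At row 5, column 1: row 5 has {1,4,6}; column 1 has {1,3,4,5,6}; that leaves 2.
At row 5, column 2: row 5 has {1,2,4,6}; column 2 has {2,4,5,6}; that leaves 3.
At row 5, column 4: row 5 has {1,2,3,4,6}; column 4 has {1,2,3}; that leaves 5.
At row 6, column 4: row 6 has {1,2,3,5,6}; column 4 has {1,2,3,5}; that leaves 4.
At row 1, column 2: row 1 has {2,4}; column 2 has {2,3,4,5,6}; that leaves 1.
At row 1, column 5: row 1 has {1,2,4}; column 5 has {1,2,3,4,6}; that leaves 5.
At row 3, column 4: row 3 has {1,2,3,4}; column 4 has {1,2,3,4,5}; that leaves 6.
At row 3, column 6: row 3 has {1,2,3,4,6}; column 6 has {1,2,4}; that leaves 5.
At row 4, column 6: row 4 has {1,2,3,4}; column 6 has {1,2,4,5}; that leaves 6.
At row 1, column 3: row 1 has {1,2,4,5}; column 3 has {1,2,3,4}; that leaves 6.
At row 1, column 6: row 1 has {1,2,4,5,6}; column 6 has {1,2,4,5,6}; that leaves 3.
At row 4, column 3: row 4 has {1,2,3,4,6}; column 3 has {1,2,3,4,6}; that leaves 5.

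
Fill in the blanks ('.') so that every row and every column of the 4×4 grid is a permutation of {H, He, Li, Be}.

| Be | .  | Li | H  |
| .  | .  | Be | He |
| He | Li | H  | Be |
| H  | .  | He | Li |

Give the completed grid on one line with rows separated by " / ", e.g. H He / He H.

row 1 has {H,Li,Be}; column 2 has {Li} — only He is left for (r1,c2).
row 2 has {He,Be}; column 1 has {H,He,Be} — only Li is left for (r2,c1).
row 2 has {He,Li,Be}; column 2 has {He,Li} — only H is left for (r2,c2).
row 4 has {H,He,Li}; column 2 has {H,He,Li} — only Be is left for (r4,c2).

Be He Li H / Li H Be He / He Li H Be / H Be He Li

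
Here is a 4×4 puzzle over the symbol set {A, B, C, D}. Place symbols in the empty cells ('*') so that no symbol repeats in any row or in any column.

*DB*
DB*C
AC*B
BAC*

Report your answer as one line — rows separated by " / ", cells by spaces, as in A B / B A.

C D B A / D B A C / A C D B / B A C D

(r1,c1) = C
(r1,c4) = A
(r2,c3) = A
(r3,c3) = D
(r4,c4) = D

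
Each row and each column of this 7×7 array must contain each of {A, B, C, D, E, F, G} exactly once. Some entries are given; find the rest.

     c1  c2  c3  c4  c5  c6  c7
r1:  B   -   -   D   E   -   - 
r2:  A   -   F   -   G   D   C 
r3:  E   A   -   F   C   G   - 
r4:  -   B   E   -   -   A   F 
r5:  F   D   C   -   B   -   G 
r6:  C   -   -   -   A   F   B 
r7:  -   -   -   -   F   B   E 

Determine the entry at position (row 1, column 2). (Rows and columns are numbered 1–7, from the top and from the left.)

row 1 has {B,D,E}; column 6 has {A,B,D,F,G} — only C is left for (r1,c6).
row 1 has {B,C,D,E}; column 7 has {B,C,E,F,G} — only A is left for (r1,c7).
row 2 has {A,C,D,F,G}; column 2 has {A,B,D} — only E is left for (r2,c2).
row 2 has {A,C,D,E,F,G}; column 4 has {D,F} — only B is left for (r2,c4).
row 3 has {A,C,E,F,G}; column 7 has {A,B,C,E,F,G} — only D is left for (r3,c7).
row 4 has {A,B,E,F}; column 5 has {A,B,C,E,F,G} — only D is left for (r4,c5).
row 5 has {B,C,D,F,G}; column 6 has {A,B,C,D,F,G} — only E is left for (r5,c6).
row 6 has {A,B,C,F}; column 2 has {A,B,D,E} — only G is left for (r6,c2).
row 6 has {A,B,C,F,G}; column 3 has {C,E,F} — only D is left for (r6,c3).
row 6 has {A,B,C,D,F,G}; column 4 has {B,D,F} — only E is left for (r6,c4).
row 7 has {B,E,F}; column 2 has {A,B,D,E,G} — only C is left for (r7,c2).
row 1 has {A,B,C,D,E}; column 2 has {A,B,C,D,E,G} — only F is left for (r1,c2).

F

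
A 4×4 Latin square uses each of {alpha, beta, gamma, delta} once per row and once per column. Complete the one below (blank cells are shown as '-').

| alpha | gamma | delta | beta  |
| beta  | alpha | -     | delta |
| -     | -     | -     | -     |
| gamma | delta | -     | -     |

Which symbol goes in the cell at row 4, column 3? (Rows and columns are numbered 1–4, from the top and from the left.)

beta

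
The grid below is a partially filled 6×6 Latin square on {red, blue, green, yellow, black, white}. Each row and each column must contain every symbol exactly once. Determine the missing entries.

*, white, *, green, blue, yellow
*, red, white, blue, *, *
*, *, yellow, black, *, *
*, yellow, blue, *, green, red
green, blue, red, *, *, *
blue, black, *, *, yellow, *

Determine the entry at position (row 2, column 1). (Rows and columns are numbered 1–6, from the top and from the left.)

(r1,c3) = black
(r2,c5) = black
(r2,c6) = green
(r3,c2) = green
(r4,c4) = white
(r5,c4) = yellow
(r5,c5) = white
(r5,c6) = black
(r6,c3) = green
(r6,c4) = red
(r6,c6) = white
(r1,c1) = red
(r2,c1) = yellow

yellow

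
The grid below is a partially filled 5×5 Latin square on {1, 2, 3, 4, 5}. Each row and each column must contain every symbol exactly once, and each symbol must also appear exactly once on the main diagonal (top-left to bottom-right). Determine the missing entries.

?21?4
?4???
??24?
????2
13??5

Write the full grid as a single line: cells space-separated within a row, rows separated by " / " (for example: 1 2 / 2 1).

row 1 has {1,2,4}; column 1 has {1}; the diagonal has {2,4,5} — only 3 is left for (r1,c1).
row 1 has {1,2,3,4}; column 4 has {4} — only 5 is left for (r1,c4).
row 3 has {2,4}; column 1 has {1,3} — only 5 is left for (r3,c1).
row 3 has {2,4,5}; column 2 has {2,3,4} — only 1 is left for (r3,c2).
row 3 has {1,2,4,5}; column 5 has {2,4,5} — only 3 is left for (r3,c5).
row 4 has {2}; column 1 has {1,3,5} — only 4 is left for (r4,c1).
row 4 has {2,4}; column 2 has {1,2,3,4} — only 5 is left for (r4,c2).
row 4 has {2,4,5}; column 3 has {1,2} — only 3 is left for (r4,c3).
row 4 has {2,3,4,5}; column 4 has {4,5}; the diagonal has {2,3,4,5} — only 1 is left for (r4,c4).
row 5 has {1,3,5}; column 3 has {1,2,3} — only 4 is left for (r5,c3).
row 5 has {1,3,4,5}; column 4 has {1,4,5} — only 2 is left for (r5,c4).
row 2 has {4}; column 1 has {1,3,4,5} — only 2 is left for (r2,c1).
row 2 has {2,4}; column 3 has {1,2,3,4} — only 5 is left for (r2,c3).
row 2 has {2,4,5}; column 4 has {1,2,4,5} — only 3 is left for (r2,c4).
row 2 has {2,3,4,5}; column 5 has {2,3,4,5} — only 1 is left for (r2,c5).

3 2 1 5 4 / 2 4 5 3 1 / 5 1 2 4 3 / 4 5 3 1 2 / 1 3 4 2 5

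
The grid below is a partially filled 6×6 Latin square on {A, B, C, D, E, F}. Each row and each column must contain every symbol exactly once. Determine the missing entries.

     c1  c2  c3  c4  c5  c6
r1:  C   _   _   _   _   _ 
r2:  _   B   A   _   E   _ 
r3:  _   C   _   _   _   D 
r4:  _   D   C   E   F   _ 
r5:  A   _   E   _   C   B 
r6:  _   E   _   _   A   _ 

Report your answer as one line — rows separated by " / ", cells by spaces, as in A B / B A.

(r3,c5) = B
(r4,c1) = B
(r4,c6) = A
(r5,c2) = F
(r5,c4) = D
(r1,c2) = A
(r1,c5) = D
(r3,c3) = F
(r3,c4) = A
(r1,c3) = B
(r1,c4) = F
(r1,c6) = E
(r2,c4) = C
(r2,c6) = F
(r3,c1) = E
(r6,c3) = D
(r6,c4) = B
(r6,c6) = C
(r2,c1) = D
(r6,c1) = F

C A B F D E / D B A C E F / E C F A B D / B D C E F A / A F E D C B / F E D B A C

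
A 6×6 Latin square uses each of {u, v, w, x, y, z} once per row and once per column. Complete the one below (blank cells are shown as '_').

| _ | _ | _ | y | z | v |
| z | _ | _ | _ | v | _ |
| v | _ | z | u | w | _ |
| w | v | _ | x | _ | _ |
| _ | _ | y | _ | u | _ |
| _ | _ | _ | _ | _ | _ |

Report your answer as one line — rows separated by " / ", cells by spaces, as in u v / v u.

u x w y z v / z u x w v y / v y z u w x / w v u x y z / x z y v u w / y w v z x u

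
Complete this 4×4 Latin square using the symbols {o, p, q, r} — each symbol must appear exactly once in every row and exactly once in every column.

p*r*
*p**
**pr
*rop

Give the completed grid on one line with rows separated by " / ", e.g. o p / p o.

At row 2, column 3: row 2 has {p}; column 3 has {o,p,r}; that leaves q.
At row 2, column 4: row 2 has {p,q}; column 4 has {p,r}; that leaves o.
At row 4, column 1: row 4 has {o,p,r}; column 1 has {p}; that leaves q.
At row 1, column 4: row 1 has {p,r}; column 4 has {o,p,r}; that leaves q.
At row 2, column 1: row 2 has {o,p,q}; column 1 has {p,q}; that leaves r.
At row 3, column 1: row 3 has {p,r}; column 1 has {p,q,r}; that leaves o.
At row 3, column 2: row 3 has {o,p,r}; column 2 has {p,r}; that leaves q.
At row 1, column 2: row 1 has {p,q,r}; column 2 has {p,q,r}; that leaves o.

p o r q / r p q o / o q p r / q r o p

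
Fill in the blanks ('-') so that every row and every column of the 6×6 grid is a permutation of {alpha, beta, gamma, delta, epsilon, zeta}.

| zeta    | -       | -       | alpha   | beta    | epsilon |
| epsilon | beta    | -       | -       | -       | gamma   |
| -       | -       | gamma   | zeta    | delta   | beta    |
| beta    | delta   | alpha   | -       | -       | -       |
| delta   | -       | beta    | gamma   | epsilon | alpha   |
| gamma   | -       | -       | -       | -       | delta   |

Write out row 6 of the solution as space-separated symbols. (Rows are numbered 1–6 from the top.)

row 1 has {alpha,beta,epsilon,zeta}; column 2 has {beta,delta} — only gamma is left for (r1,c2).
row 1 has {alpha,beta,gamma,epsilon,zeta}; column 3 has {alpha,beta,gamma} — only delta is left for (r1,c3).
row 2 has {beta,gamma,epsilon}; column 3 has {alpha,beta,gamma,delta} — only zeta is left for (r2,c3).
row 2 has {beta,gamma,epsilon,zeta}; column 4 has {alpha,gamma,zeta} — only delta is left for (r2,c4).
row 2 has {beta,gamma,delta,epsilon,zeta}; column 5 has {beta,delta,epsilon} — only alpha is left for (r2,c5).
row 3 has {beta,gamma,delta,zeta}; column 1 has {beta,gamma,delta,epsilon,zeta} — only alpha is left for (r3,c1).
row 3 has {alpha,beta,gamma,delta,zeta}; column 2 has {beta,gamma,delta} — only epsilon is left for (r3,c2).
row 4 has {alpha,beta,delta}; column 4 has {alpha,gamma,delta,zeta} — only epsilon is left for (r4,c4).
row 4 has {alpha,beta,delta,epsilon}; column 6 has {alpha,beta,gamma,delta,epsilon} — only zeta is left for (r4,c6).
row 5 has {alpha,beta,gamma,delta,epsilon}; column 2 has {beta,gamma,delta,epsilon} — only zeta is left for (r5,c2).
row 6 has {gamma,delta}; column 2 has {beta,gamma,delta,epsilon,zeta} — only alpha is left for (r6,c2).
row 6 has {alpha,gamma,delta}; column 3 has {alpha,beta,gamma,delta,zeta} — only epsilon is left for (r6,c3).
row 6 has {alpha,gamma,delta,epsilon}; column 4 has {alpha,gamma,delta,epsilon,zeta} — only beta is left for (r6,c4).
row 6 has {alpha,beta,gamma,delta,epsilon}; column 5 has {alpha,beta,delta,epsilon} — only zeta is left for (r6,c5).

gamma alpha epsilon beta zeta delta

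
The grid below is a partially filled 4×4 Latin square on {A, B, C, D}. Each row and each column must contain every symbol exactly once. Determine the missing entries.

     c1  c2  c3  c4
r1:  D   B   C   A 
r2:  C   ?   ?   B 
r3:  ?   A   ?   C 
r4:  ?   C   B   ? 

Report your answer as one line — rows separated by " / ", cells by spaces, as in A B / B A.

D B C A / C D A B / B A D C / A C B D

(r2,c2): row 2 has {B,C}; column 2 has {A,B,C}, so it must be D.
(r2,c3): row 2 has {B,C,D}; column 3 has {B,C}, so it must be A.
(r3,c1): row 3 has {A,C}; column 1 has {C,D}, so it must be B.
(r3,c3): row 3 has {A,B,C}; column 3 has {A,B,C}, so it must be D.
(r4,c1): row 4 has {B,C}; column 1 has {B,C,D}, so it must be A.
(r4,c4): row 4 has {A,B,C}; column 4 has {A,B,C}, so it must be D.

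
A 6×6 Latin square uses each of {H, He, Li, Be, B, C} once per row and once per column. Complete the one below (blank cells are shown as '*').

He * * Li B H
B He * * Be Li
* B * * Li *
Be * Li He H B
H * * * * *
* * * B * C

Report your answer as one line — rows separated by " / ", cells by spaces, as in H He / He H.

He Be C Li B H / B He H C Be Li / C B He H Li Be / Be C Li He H B / H Li B Be C He / Li H Be B He C

Cell (r3,c1): row 3 has {Li,B}; column 1 has {H,He,Be,B} → C.
Cell (r4,c2): row 4 has {H,He,Li,Be,B}; column 2 has {He,B} → C.
Cell (r6,c1): row 6 has {B,C}; column 1 has {H,He,Be,B,C} → Li.
Cell (r6,c5): row 6 has {Li,B,C}; column 5 has {H,Li,Be,B} → He.
Cell (r1,c2): row 1 has {H,He,Li,B}; column 2 has {He,B,C} → Be.
Cell (r1,c3): row 1 has {H,He,Li,Be,B}; column 3 has {Li} → C.
Cell (r2,c3): row 2 has {He,Li,Be,B}; column 3 has {Li,C} → H.
Cell (r2,c4): row 2 has {H,He,Li,Be,B}; column 4 has {He,Li,B} → C.
Cell (r5,c2): row 5 has {H}; column 2 has {He,Be,B,C} → Li.
Cell (r5,c4): row 5 has {H,Li}; column 4 has {He,Li,B,C} → Be.
Cell (r5,c5): row 5 has {H,Li,Be}; column 5 has {H,He,Li,Be,B} → C.
Cell (r5,c6): row 5 has {H,Li,Be,C}; column 6 has {H,Li,B,C} → He.
Cell (r6,c2): row 6 has {He,Li,B,C}; column 2 has {He,Li,Be,B,C} → H.
Cell (r6,c3): row 6 has {H,He,Li,B,C}; column 3 has {H,Li,C} → Be.
Cell (r3,c3): row 3 has {Li,B,C}; column 3 has {H,Li,Be,C} → He.
Cell (r3,c4): row 3 has {He,Li,B,C}; column 4 has {He,Li,Be,B,C} → H.
Cell (r3,c6): row 3 has {H,He,Li,B,C}; column 6 has {H,He,Li,B,C} → Be.
Cell (r5,c3): row 5 has {H,He,Li,Be,C}; column 3 has {H,He,Li,Be,C} → B.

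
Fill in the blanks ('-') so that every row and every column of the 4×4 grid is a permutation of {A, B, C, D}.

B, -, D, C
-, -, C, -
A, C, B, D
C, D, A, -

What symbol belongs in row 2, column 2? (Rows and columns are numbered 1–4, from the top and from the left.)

B

Cell (r1,c2): row 1 has {B,C,D}; column 2 has {C,D} → A.
Cell (r2,c1): row 2 has {C}; column 1 has {A,B,C} → D.
Cell (r2,c2): row 2 has {C,D}; column 2 has {A,C,D} → B.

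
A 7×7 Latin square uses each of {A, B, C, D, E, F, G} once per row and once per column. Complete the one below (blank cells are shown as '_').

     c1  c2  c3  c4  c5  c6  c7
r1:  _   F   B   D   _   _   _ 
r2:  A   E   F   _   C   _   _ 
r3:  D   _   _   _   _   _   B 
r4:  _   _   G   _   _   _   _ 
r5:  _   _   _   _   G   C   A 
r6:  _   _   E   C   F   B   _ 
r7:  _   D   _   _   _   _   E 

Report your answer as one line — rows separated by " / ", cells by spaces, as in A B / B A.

E F B D A G C / A E F B C D G / D G C F E A B / B C G A D E F / F B D E G C A / G A E C F B D / C D A G B F E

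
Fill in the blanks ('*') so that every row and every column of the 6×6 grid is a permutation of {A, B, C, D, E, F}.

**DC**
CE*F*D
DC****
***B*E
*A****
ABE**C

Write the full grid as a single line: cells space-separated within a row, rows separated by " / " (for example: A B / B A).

(r1,c2) = F
(r4,c1) = F
(r4,c2) = D
(r6,c4) = D
(r6,c5) = F
(r5,c4) = E
(r3,c4) = A
(r5,c1) = B
(r5,c6) = F
(r1,c1) = E
(r3,c6) = B
(r5,c3) = C
(r5,c5) = D
(r1,c6) = A
(r3,c3) = F
(r3,c5) = E
(r4,c3) = A
(r4,c5) = C
(r1,c5) = B
(r2,c3) = B
(r2,c5) = A

E F D C B A / C E B F A D / D C F A E B / F D A B C E / B A C E D F / A B E D F C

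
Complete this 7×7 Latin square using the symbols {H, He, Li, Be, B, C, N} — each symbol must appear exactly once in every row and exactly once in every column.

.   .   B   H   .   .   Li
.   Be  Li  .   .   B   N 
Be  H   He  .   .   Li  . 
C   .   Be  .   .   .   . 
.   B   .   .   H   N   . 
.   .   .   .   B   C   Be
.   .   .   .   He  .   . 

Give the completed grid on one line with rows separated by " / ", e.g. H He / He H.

N C B H Be He Li / H Be Li He C B N / Be H He B N Li C / C He Be N Li H B / Li B C Be H N He / He N H Li B C Be / B Li N C He Be H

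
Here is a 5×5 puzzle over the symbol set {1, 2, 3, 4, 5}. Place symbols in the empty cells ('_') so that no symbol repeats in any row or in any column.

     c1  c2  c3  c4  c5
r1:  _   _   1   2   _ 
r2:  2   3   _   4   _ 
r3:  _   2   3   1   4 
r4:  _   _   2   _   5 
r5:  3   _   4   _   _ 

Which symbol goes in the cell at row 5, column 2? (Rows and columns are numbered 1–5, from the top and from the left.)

1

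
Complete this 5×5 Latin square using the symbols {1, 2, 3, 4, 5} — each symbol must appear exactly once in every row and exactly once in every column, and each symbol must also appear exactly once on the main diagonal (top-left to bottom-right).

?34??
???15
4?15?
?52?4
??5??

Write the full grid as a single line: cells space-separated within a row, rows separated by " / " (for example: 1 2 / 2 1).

5 3 4 2 1 / 2 4 3 1 5 / 4 2 1 5 3 / 1 5 2 3 4 / 3 1 5 4 2

row 1 has {3,4}; column 4 has {1,5} — only 2 is left for (r1,c4).
row 1 has {2,3,4}; column 5 has {4,5} — only 1 is left for (r1,c5).
row 2 has {1,5}; column 3 has {1,2,4,5} — only 3 is left for (r2,c3).
row 3 has {1,4,5}; column 2 has {3,5} — only 2 is left for (r3,c2).
row 3 has {1,2,4,5}; column 5 has {1,4,5} — only 3 is left for (r3,c5).
row 4 has {2,4,5}; column 4 has {1,2,5}; the diagonal has {1} — only 3 is left for (r4,c4).
row 5 has {5}; column 4 has {1,2,3,5} — only 4 is left for (r5,c4).
row 5 has {4,5}; column 5 has {1,3,4,5}; the diagonal has {1,3} — only 2 is left for (r5,c5).
row 1 has {1,2,3,4}; column 1 has {4}; the diagonal has {1,2,3} — only 5 is left for (r1,c1).
row 2 has {1,3,5}; column 1 has {4,5} — only 2 is left for (r2,c1).
row 2 has {1,2,3,5}; column 2 has {2,3,5}; the diagonal has {1,2,3,5} — only 4 is left for (r2,c2).
row 4 has {2,3,4,5}; column 1 has {2,4,5} — only 1 is left for (r4,c1).
row 5 has {2,4,5}; column 1 has {1,2,4,5} — only 3 is left for (r5,c1).
row 5 has {2,3,4,5}; column 2 has {2,3,4,5} — only 1 is left for (r5,c2).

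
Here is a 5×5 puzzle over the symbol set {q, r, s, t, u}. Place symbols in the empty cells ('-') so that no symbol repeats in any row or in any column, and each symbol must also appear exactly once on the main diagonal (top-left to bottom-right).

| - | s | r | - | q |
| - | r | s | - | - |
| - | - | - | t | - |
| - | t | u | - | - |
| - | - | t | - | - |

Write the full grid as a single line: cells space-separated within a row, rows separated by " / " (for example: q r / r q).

t s r u q / u r s q t / r u q t s / q t u s r / s q t r u

row 1 has {q,r,s}; column 4 has {t} — only u is left for (r1,c4).
row 2 has {r,s}; column 4 has {t,u} — only q is left for (r2,c4).
row 3 has {t}; column 3 has {r,s,t,u}; the diagonal has {r} — only q is left for (r3,c3).
row 4 has {t,u}; column 4 has {q,t,u}; the diagonal has {q,r} — only s is left for (r4,c4).
row 4 has {s,t,u}; column 5 has {q} — only r is left for (r4,c5).
row 5 has {t}; column 4 has {q,s,t,u} — only r is left for (r5,c4).
row 5 has {r,t}; column 5 has {q,r}; the diagonal has {q,r,s} — only u is left for (r5,c5).
row 1 has {q,r,s,u}; column 1 is empty so far; the diagonal has {q,r,s,u} — only t is left for (r1,c1).
row 2 has {q,r,s}; column 1 has {t} — only u is left for (r2,c1).
row 2 has {q,r,s,u}; column 5 has {q,r,u} — only t is left for (r2,c5).
row 3 has {q,t}; column 2 has {r,s,t} — only u is left for (r3,c2).
row 3 has {q,t,u}; column 5 has {q,r,t,u} — only s is left for (r3,c5).
row 4 has {r,s,t,u}; column 1 has {t,u} — only q is left for (r4,c1).
row 5 has {r,t,u}; column 1 has {q,t,u} — only s is left for (r5,c1).
row 5 has {r,s,t,u}; column 2 has {r,s,t,u} — only q is left for (r5,c2).
row 3 has {q,s,t,u}; column 1 has {q,s,t,u} — only r is left for (r3,c1).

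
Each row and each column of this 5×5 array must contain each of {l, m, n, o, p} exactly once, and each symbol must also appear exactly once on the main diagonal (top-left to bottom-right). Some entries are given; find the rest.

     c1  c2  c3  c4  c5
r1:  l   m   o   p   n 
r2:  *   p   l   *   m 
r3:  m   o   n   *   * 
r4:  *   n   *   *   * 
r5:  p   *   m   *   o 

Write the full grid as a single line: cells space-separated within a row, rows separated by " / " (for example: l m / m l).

l m o p n / n p l o m / m o n l p / o n p m l / p l m n o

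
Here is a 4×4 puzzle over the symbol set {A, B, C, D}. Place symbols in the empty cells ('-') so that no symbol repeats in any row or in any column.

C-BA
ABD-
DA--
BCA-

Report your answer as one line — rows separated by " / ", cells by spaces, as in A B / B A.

C D B A / A B D C / D A C B / B C A D

At row 1, column 2: row 1 has {A,B,C}; column 2 has {A,B,C}; that leaves D.
At row 2, column 4: row 2 has {A,B,D}; column 4 has {A}; that leaves C.
At row 3, column 3: row 3 has {A,D}; column 3 has {A,B,D}; that leaves C.
At row 3, column 4: row 3 has {A,C,D}; column 4 has {A,C}; that leaves B.
At row 4, column 4: row 4 has {A,B,C}; column 4 has {A,B,C}; that leaves D.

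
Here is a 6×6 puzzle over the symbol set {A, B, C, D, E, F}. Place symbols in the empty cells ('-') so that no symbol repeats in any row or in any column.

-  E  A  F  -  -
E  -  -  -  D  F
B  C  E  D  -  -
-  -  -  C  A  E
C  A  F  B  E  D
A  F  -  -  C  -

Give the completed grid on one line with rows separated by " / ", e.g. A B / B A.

D E A F B C / E B C A D F / B C E D F A / F D B C A E / C A F B E D / A F D E C B

(r1,c1) = D
(r1,c5) = B
(r1,c6) = C
(r2,c2) = B
(r2,c3) = C
(r2,c4) = A
(r3,c5) = F
(r3,c6) = A
(r4,c1) = F
(r4,c2) = D
(r4,c3) = B
(r6,c3) = D
(r6,c4) = E
(r6,c6) = B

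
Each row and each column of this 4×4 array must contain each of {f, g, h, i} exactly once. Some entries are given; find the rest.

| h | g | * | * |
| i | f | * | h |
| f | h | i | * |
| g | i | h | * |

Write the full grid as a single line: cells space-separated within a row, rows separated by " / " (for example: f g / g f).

h g f i / i f g h / f h i g / g i h f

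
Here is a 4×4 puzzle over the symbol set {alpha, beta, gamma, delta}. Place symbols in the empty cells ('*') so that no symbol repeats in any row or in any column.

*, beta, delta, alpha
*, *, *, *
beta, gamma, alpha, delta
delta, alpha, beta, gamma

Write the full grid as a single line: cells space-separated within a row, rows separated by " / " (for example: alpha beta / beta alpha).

Cell (r1,c1): row 1 has {alpha,beta,delta}; column 1 has {beta,delta} → gamma.
Cell (r2,c1): row 2 is empty so far; column 1 has {beta,gamma,delta} → alpha.
Cell (r2,c2): row 2 has {alpha}; column 2 has {alpha,beta,gamma} → delta.
Cell (r2,c3): row 2 has {alpha,delta}; column 3 has {alpha,beta,delta} → gamma.
Cell (r2,c4): row 2 has {alpha,gamma,delta}; column 4 has {alpha,gamma,delta} → beta.

gamma beta delta alpha / alpha delta gamma beta / beta gamma alpha delta / delta alpha beta gamma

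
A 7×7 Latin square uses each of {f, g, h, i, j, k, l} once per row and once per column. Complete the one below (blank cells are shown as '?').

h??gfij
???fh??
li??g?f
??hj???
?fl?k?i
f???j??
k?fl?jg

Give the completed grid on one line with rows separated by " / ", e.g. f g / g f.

h l k g f i j / g j i f h k l / l i j k g h f / i g h j l f k / j f l h k g i / f k g i j l h / k h f l i j g

Cell (r1,c3): row 1 has {f,g,h,i,j}; column 3 has {f,h,l} → k.
Cell (r3,c3): row 3 has {f,g,i,l}; column 3 has {f,h,k,l} → j.
Cell (r5,c4): row 5 has {f,i,k,l}; column 4 has {f,g,j,l} → h.
Cell (r5,c6): row 5 has {f,h,i,k,l}; column 6 has {i,j} → g.
Cell (r7,c2): row 7 has {f,g,j,k,l}; column 2 has {f,i} → h.
Cell (r7,c5): row 7 has {f,g,h,j,k,l}; column 5 has {f,g,h,j,k} → i.
Cell (r1,c2): row 1 has {f,g,h,i,j,k}; column 2 has {f,h,i} → l.
Cell (r3,c4): row 3 has {f,g,i,j,l}; column 4 has {f,g,h,j,l} → k.
Cell (r3,c6): row 3 has {f,g,i,j,k,l}; column 6 has {g,i,j} → h.
Cell (r4,c5): row 4 has {h,j}; column 5 has {f,g,h,i,j,k} → l.
Cell (r4,c7): row 4 has {h,j,l}; column 7 has {f,g,i,j} → k.
Cell (r5,c1): row 5 has {f,g,h,i,k,l}; column 1 has {f,h,k,l} → j.
Cell (r6,c4): row 6 has {f,j}; column 4 has {f,g,h,j,k,l} → i.
Cell (r2,c7): row 2 has {f,h}; column 7 has {f,g,i,j,k} → l.
Cell (r4,c2): row 4 has {h,j,k,l}; column 2 has {f,h,i,l} → g.
Cell (r4,c6): row 4 has {g,h,j,k,l}; column 6 has {g,h,i,j} → f.
Cell (r6,c2): row 6 has {f,i,j}; column 2 has {f,g,h,i,l} → k.
Cell (r6,c3): row 6 has {f,i,j,k}; column 3 has {f,h,j,k,l} → g.
Cell (r6,c6): row 6 has {f,g,i,j,k}; column 6 has {f,g,h,i,j} → l.
Cell (r6,c7): row 6 has {f,g,i,j,k,l}; column 7 has {f,g,i,j,k,l} → h.
Cell (r2,c2): row 2 has {f,h,l}; column 2 has {f,g,h,i,k,l} → j.
Cell (r2,c3): row 2 has {f,h,j,l}; column 3 has {f,g,h,j,k,l} → i.
Cell (r2,c6): row 2 has {f,h,i,j,l}; column 6 has {f,g,h,i,j,l} → k.
Cell (r4,c1): row 4 has {f,g,h,j,k,l}; column 1 has {f,h,j,k,l} → i.
Cell (r2,c1): row 2 has {f,h,i,j,k,l}; column 1 has {f,h,i,j,k,l} → g.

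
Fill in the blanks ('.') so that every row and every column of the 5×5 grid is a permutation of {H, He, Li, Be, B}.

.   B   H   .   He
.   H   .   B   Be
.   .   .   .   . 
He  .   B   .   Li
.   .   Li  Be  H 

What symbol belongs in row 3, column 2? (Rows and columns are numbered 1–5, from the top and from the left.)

row 1 has {H,He,B}; column 4 has {Be,B} — only Li is left for (r1,c4).
row 2 has {H,Be,B}; column 1 has {He} — only Li is left for (r2,c1).
row 2 has {H,Li,Be,B}; column 3 has {H,Li,B} — only He is left for (r2,c3).
row 3 is empty so far; column 3 has {H,He,Li,B} — only Be is left for (r3,c3).
row 3 has {Be}; column 5 has {H,He,Li,Be} — only B is left for (r3,c5).
row 4 has {He,Li,B}; column 2 has {H,B} — only Be is left for (r4,c2).
row 4 has {He,Li,Be,B}; column 4 has {Li,Be,B} — only H is left for (r4,c4).
row 5 has {H,Li,Be}; column 1 has {He,Li} — only B is left for (r5,c1).
row 5 has {H,Li,Be,B}; column 2 has {H,Be,B} — only He is left for (r5,c2).
row 1 has {H,He,Li,B}; column 1 has {He,Li,B} — only Be is left for (r1,c1).
row 3 has {Be,B}; column 1 has {He,Li,Be,B} — only H is left for (r3,c1).
row 3 has {H,Be,B}; column 2 has {H,He,Be,B} — only Li is left for (r3,c2).

Li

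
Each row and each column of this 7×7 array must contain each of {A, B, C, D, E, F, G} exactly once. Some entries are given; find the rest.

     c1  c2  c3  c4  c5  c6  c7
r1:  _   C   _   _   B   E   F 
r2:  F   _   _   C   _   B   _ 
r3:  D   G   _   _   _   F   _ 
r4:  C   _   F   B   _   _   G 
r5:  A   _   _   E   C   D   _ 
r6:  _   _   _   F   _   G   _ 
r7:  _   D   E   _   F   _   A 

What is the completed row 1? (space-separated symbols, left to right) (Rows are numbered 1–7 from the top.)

row 1 has {B,C,E,F}; column 1 has {A,C,D,F} — only G is left for (r1,c1).
row 3 has {D,F,G}; column 4 has {B,C,E,F} — only A is left for (r3,c4).
row 3 has {A,D,F,G}; column 5 has {B,C,F} — only E is left for (r3,c5).
row 4 has {B,C,F,G}; column 6 has {B,D,E,F,G} — only A is left for (r4,c6).
row 5 has {A,C,D,E}; column 7 has {A,F,G} — only B is left for (r5,c7).
row 7 has {A,D,E,F}; column 1 has {A,C,D,F,G} — only B is left for (r7,c1).
row 7 has {A,B,D,E,F}; column 4 has {A,B,C,E,F} — only G is left for (r7,c4).
row 7 has {A,B,D,E,F,G}; column 6 has {A,B,D,E,F,G} — only C is left for (r7,c6).
row 1 has {B,C,E,F,G}; column 4 has {A,B,C,E,F,G} — only D is left for (r1,c4).
row 3 has {A,D,E,F,G}; column 7 has {A,B,F,G} — only C is left for (r3,c7).
row 4 has {A,B,C,F,G}; column 2 has {C,D,G} — only E is left for (r4,c2).
row 4 has {A,B,C,E,F,G}; column 5 has {B,C,E,F} — only D is left for (r4,c5).
row 5 has {A,B,C,D,E}; column 2 has {C,D,E,G} — only F is left for (r5,c2).
row 5 has {A,B,C,D,E,F}; column 3 has {E,F} — only G is left for (r5,c3).
row 6 has {F,G}; column 1 has {A,B,C,D,F,G} — only E is left for (r6,c1).
row 6 has {E,F,G}; column 5 has {B,C,D,E,F} — only A is left for (r6,c5).
row 6 has {A,E,F,G}; column 7 has {A,B,C,F,G} — only D is left for (r6,c7).
row 1 has {B,C,D,E,F,G}; column 3 has {E,F,G} — only A is left for (r1,c3).

G C A D B E F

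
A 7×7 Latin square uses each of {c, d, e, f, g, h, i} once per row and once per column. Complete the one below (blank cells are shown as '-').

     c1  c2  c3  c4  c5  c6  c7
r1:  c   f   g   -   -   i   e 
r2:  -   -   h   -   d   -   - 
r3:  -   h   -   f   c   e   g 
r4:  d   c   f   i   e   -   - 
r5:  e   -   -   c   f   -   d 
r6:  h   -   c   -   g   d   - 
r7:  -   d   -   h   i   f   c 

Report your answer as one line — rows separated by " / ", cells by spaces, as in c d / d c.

(r1,c4) = d
(r1,c5) = h
(r3,c1) = i
(r3,c3) = d
(r4,c7) = h
(r5,c3) = i
(r6,c4) = e
(r7,c1) = g
(r7,c3) = e
(r2,c1) = f
(r2,c4) = g
(r2,c6) = c
(r2,c7) = i
(r4,c6) = g
(r5,c2) = g
(r5,c6) = h
(r6,c2) = i
(r6,c7) = f
(r2,c2) = e

c f g d h i e / f e h g d c i / i h d f c e g / d c f i e g h / e g i c f h d / h i c e g d f / g d e h i f c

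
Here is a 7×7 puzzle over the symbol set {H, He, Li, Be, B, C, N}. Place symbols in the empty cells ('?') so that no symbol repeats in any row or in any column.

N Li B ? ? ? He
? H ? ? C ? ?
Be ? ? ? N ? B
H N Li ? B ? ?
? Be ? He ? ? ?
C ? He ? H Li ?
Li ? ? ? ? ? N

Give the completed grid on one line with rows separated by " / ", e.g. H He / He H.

N Li B C Be H He / He H N B C Be Li / Be He H Li N C B / H N Li Be B He C / B Be C He Li N H / C B He N H Li Be / Li C Be H He B N

(r1,c5) = Be
(r5,c1) = B
(r5,c5) = Li
(r6,c2) = B
(r6,c7) = Be
(r7,c5) = He
(r2,c1) = He
(r2,c7) = Li
(r4,c7) = C
(r5,c7) = H
(r6,c4) = N
(r7,c2) = C
(r3,c2) = He
(r4,c4) = Be
(r4,c6) = He
(r2,c4) = B
(r7,c4) = H
(r1,c4) = C
(r1,c6) = H
(r3,c4) = Li
(r3,c6) = C
(r5,c6) = N
(r7,c3) = Be
(r7,c6) = B
(r2,c3) = N
(r2,c6) = Be
(r3,c3) = H
(r5,c3) = C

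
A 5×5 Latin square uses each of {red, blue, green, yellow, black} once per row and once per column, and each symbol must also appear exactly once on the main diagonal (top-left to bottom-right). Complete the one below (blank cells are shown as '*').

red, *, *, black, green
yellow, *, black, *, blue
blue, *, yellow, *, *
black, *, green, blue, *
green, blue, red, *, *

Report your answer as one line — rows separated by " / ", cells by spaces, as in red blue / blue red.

red yellow blue black green / yellow green black red blue / blue black yellow green red / black red green blue yellow / green blue red yellow black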